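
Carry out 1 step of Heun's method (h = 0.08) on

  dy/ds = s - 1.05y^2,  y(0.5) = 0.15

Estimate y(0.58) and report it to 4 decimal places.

Heun: k1 = f(s_n, y_n); k2 = f(s_n + h, y_n + h·k1); y_{n+1} = y_n + (h/2)·(k1 + k2).
s=0.500000, y=0.150000:
  k1 = f(0.500000, 0.150000) = 0.476375
  k2 = f(0.580000, 0.188110) = 0.542845
  y ← 0.150000 + (0.08/2)·(0.476375 + 0.542845) = 0.190769
y(0.58) ≈ 0.1908

0.1908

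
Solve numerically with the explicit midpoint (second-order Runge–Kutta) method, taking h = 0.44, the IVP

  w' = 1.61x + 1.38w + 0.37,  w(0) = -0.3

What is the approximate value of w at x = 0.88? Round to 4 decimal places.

Midpoint: k1 = f(x_n, w_n); k2 = f(x_n + h/2, w_n + (h/2)·k1); w_{n+1} = w_n + h·k2.
x=0.000000, w=-0.300000:
  k1 = f(0.000000, -0.300000) = -0.044000
  k2 = f(0.220000, -0.309680) = 0.296842
  w ← -0.300000 + 0.44·0.296842 = -0.169390
x=0.440000, w=-0.169390:
  k1 = f(0.440000, -0.169390) = 0.844642
  k2 = f(0.660000, 0.016432) = 1.455276
  w ← -0.169390 + 0.44·1.455276 = 0.470932
w(0.88) ≈ 0.4709

0.4709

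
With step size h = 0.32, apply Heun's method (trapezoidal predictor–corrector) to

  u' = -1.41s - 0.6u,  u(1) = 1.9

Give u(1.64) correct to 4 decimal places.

Heun: k1 = f(s_n, u_n); k2 = f(s_n + h, u_n + h·k1); u_{n+1} = u_n + (h/2)·(k1 + k2).
s=1.000000, u=1.900000:
  k1 = f(1.000000, 1.900000) = -2.550000
  k2 = f(1.320000, 1.084000) = -2.511600
  u ← 1.900000 + (0.32/2)·(-2.550000 + (-2.511600)) = 1.090144
s=1.320000, u=1.090144:
  k1 = f(1.320000, 1.090144) = -2.515286
  k2 = f(1.640000, 0.285252) = -2.483551
  u ← 1.090144 + (0.32/2)·(-2.515286 + (-2.483551)) = 0.290330
u(1.64) ≈ 0.2903

0.2903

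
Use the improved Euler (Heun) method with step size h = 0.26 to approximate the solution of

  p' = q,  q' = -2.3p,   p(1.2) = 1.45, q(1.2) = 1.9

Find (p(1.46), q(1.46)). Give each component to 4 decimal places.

Heun on (p,q): k1 = f(t_n, state_n); k2 = f(t_n + h, state_n + h·k1); state_{n+1} = state_n + (h/2)·(k1 + k2).
1.200000: (1.450000, 1.900000)
  k1 = (1.900000, -3.335000)
  predictor → (1.944000, 1.032900)
  k2 = (1.032900, -4.471200)
  → (1.831277, 0.885194)
(p(1.46), q(1.46)) ≈ (1.8313, 0.8852)

1.8313, 0.8852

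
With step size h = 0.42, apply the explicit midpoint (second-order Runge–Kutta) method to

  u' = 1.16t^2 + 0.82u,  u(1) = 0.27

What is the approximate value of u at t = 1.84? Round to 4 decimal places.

Midpoint: k1 = f(t_n, u_n); k2 = f(t_n + h/2, u_n + (h/2)·k1); u_{n+1} = u_n + h·k2.
t=1.000000, u=0.270000:
  k1 = f(1.000000, 0.270000) = 1.381400
  k2 = f(1.210000, 0.560094) = 2.157633
  u ← 0.270000 + 0.42·2.157633 = 1.176206
t=1.420000, u=1.176206:
  k1 = f(1.420000, 1.176206) = 3.303513
  k2 = f(1.630000, 1.869944) = 4.615358
  u ← 1.176206 + 0.42·4.615358 = 3.114656
u(1.84) ≈ 3.1147

3.1147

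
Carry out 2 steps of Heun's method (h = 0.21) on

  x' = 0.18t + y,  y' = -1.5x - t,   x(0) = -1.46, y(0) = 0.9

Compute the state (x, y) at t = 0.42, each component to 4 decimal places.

-0.8965, 1.5813

Heun on (x,y): k1 = f(t_n, state_n); k2 = f(t_n + h, state_n + h·k1); state_{n+1} = state_n + (h/2)·(k1 + k2).
0.000000: (-1.460000, 0.900000)
  k1 = (0.900000, 2.190000)
  predictor → (-1.271000, 1.359900)
  k2 = (1.397700, 1.696500)
  → (-1.218741, 1.308083)
0.210000: (-1.218741, 1.308083)
  k1 = (1.345883, 1.618112)
  predictor → (-0.936106, 1.647886)
  k2 = (1.723486, 0.984159)
  → (-0.896458, 1.581321)
(x(0.42), y(0.42)) ≈ (-0.8965, 1.5813)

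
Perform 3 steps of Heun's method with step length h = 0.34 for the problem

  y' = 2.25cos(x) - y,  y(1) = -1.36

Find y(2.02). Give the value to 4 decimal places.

-0.5697

Heun: k1 = f(x_n, y_n); k2 = f(x_n + h, y_n + h·k1); y_{n+1} = y_n + (h/2)·(k1 + k2).
x=1.000000, y=-1.360000:
  k1 = f(1.000000, -1.360000) = 2.575680
  k2 = f(1.340000, -0.484269) = 0.998963
  y ← -1.360000 + (0.34/2)·(2.575680 + 0.998963) = -0.752311
x=1.340000, y=-0.752311:
  k1 = f(1.340000, -0.752311) = 1.267005
  k2 = f(1.680000, -0.321529) = 0.076309
  y ← -0.752311 + (0.34/2)·(1.267005 + 0.076309) = -0.523947
x=1.680000, y=-0.523947:
  k1 = f(1.680000, -0.523947) = 0.278727
  k2 = f(2.020000, -0.429180) = -0.547879
  y ← -0.523947 + (0.34/2)·(0.278727 + (-0.547879)) = -0.569703
y(2.02) ≈ -0.5697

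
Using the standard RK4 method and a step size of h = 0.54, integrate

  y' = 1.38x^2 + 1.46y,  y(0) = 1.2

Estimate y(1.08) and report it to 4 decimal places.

6.6937

RK4: k1 = f(x_n, y_n); k2 = f(x_n + h/2, y_n + (h/2)·k1); k3 = f(x_n + h/2, y_n + (h/2)·k2); k4 = f(x_n + h, y_n + h·k3); y_{n+1} = y_n + (h/6)·(k1 + 2k2 + 2k3 + k4).
x=0.000000, y=1.200000:
  k1 = f(0.000000, 1.200000) = 1.752000
  k2 = f(0.270000, 1.673040) = 2.543240
  k3 = f(0.270000, 1.886675) = 2.855147
  k4 = f(0.540000, 2.741780) = 4.405406
  y ← 1.200000 + (0.54/6)·(k1 + 2k2 + 2k3 + k4) = 2.725876
x=0.540000, y=2.725876:
  k1 = f(0.540000, 2.725876) = 4.382187
  k2 = f(0.810000, 3.909067) = 6.612656
  k3 = f(0.810000, 4.511293) = 7.491906
  k4 = f(1.080000, 6.771506) = 11.496030
  y ← 2.725876 + (0.54/6)·(k1 + 2k2 + 2k3 + k4) = 6.693737
y(1.08) ≈ 6.6937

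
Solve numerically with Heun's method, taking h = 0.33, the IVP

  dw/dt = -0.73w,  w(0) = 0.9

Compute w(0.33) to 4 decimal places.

0.7093

Heun: k1 = f(t_n, w_n); k2 = f(t_n + h, w_n + h·k1); w_{n+1} = w_n + (h/2)·(k1 + k2).
t=0.000000, w=0.900000:
  k1 = f(0.000000, 0.900000) = -0.657000
  k2 = f(0.330000, 0.683190) = -0.498729
  w ← 0.900000 + (0.33/2)·(-0.657000 + (-0.498729)) = 0.709305
w(0.33) ≈ 0.7093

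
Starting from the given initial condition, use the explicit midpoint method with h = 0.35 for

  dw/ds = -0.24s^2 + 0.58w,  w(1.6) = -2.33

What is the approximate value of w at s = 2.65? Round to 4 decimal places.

Midpoint: k1 = f(s_n, w_n); k2 = f(s_n + h/2, w_n + (h/2)·k1); w_{n+1} = w_n + h·k2.
s=1.600000, w=-2.330000:
  k1 = f(1.600000, -2.330000) = -1.965800
  k2 = f(1.775000, -2.674015) = -2.307079
  w ← -2.330000 + 0.35·(-2.307079) = -3.137478
s=1.950000, w=-3.137478:
  k1 = f(1.950000, -3.137478) = -2.732337
  k2 = f(2.125000, -3.615637) = -3.180819
  w ← -3.137478 + 0.35·(-3.180819) = -4.250764
s=2.300000, w=-4.250764:
  k1 = f(2.300000, -4.250764) = -3.735043
  k2 = f(2.475000, -4.904397) = -4.314700
  w ← -4.250764 + 0.35·(-4.314700) = -5.760909
w(2.65) ≈ -5.7609

-5.7609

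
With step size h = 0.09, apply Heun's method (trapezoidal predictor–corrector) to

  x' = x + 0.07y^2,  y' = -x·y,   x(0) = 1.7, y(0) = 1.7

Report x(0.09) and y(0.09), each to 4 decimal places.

1.8763, 1.4487

Heun on (x,y): k1 = f(s_n, state_n); k2 = f(s_n + h, state_n + h·k1); state_{n+1} = state_n + (h/2)·(k1 + k2).
0.000000: (1.700000, 1.700000)
  k1 = (1.902300, -2.890000)
  predictor → (1.871207, 1.439900)
  k2 = (2.016339, -2.694351)
  → (1.876339, 1.448704)
(x(0.09), y(0.09)) ≈ (1.8763, 1.4487)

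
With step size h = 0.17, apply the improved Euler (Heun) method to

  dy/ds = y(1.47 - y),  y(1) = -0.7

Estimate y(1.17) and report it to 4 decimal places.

-1.0269

Heun: k1 = f(s_n, y_n); k2 = f(s_n + h, y_n + h·k1); y_{n+1} = y_n + (h/2)·(k1 + k2).
s=1.000000, y=-0.700000:
  k1 = f(1.000000, -0.700000) = -1.519000
  k2 = f(1.170000, -0.958230) = -2.326803
  y ← -0.700000 + (0.17/2)·(-1.519000 + (-2.326803)) = -1.026893
y(1.17) ≈ -1.0269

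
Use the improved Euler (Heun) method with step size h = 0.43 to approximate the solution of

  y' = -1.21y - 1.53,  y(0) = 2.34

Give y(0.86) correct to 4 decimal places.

0.0991

Heun: k1 = f(x_n, y_n); k2 = f(x_n + h, y_n + h·k1); y_{n+1} = y_n + (h/2)·(k1 + k2).
x=0.000000, y=2.340000:
  k1 = f(0.000000, 2.340000) = -4.361400
  k2 = f(0.430000, 0.464598) = -2.092164
  y ← 2.340000 + (0.43/2)·(-4.361400 + (-2.092164)) = 0.952484
x=0.430000, y=0.952484:
  k1 = f(0.430000, 0.952484) = -2.682505
  k2 = f(0.860000, -0.200994) = -1.286798
  y ← 0.952484 + (0.43/2)·(-2.682505 + (-1.286798)) = 0.099084
y(0.86) ≈ 0.0991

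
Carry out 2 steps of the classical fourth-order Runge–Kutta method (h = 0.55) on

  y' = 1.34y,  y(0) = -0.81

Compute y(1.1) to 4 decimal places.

-3.5300

RK4: k1 = f(x_n, y_n); k2 = f(x_n + h/2, y_n + (h/2)·k1); k3 = f(x_n + h/2, y_n + (h/2)·k2); k4 = f(x_n + h, y_n + h·k3); y_{n+1} = y_n + (h/6)·(k1 + 2k2 + 2k3 + k4).
x=0.000000, y=-0.810000:
  k1 = f(0.000000, -0.810000) = -1.085400
  k2 = f(0.275000, -1.108485) = -1.485370
  k3 = f(0.275000, -1.218477) = -1.632759
  k4 = f(0.550000, -1.708017) = -2.288743
  y ← -0.810000 + (0.55/6)·(k1 + 2k2 + 2k3 + k4) = -1.690953
x=0.550000, y=-1.690953:
  k1 = f(0.550000, -1.690953) = -2.265878
  k2 = f(0.825000, -2.314070) = -3.100853
  k3 = f(0.825000, -2.543688) = -3.408542
  k4 = f(1.100000, -3.565652) = -4.777973
  y ← -1.690953 + (0.55/6)·(k1 + 2k2 + 2k3 + k4) = -3.530029
y(1.1) ≈ -3.5300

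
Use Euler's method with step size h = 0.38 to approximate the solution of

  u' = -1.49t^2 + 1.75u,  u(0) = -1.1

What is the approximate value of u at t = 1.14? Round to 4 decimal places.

Euler: u_{n+1} = u_n + h·f(t_n, u_n).
t=0.000000, u=-1.100000: f=-1.925000 → u ← -1.100000 + 0.38·(-1.925000) = -1.831500
t=0.380000, u=-1.831500: f=-3.420281 → u ← -1.831500 + 0.38·(-3.420281) = -3.131207
t=0.760000, u=-3.131207: f=-6.340236 → u ← -3.131207 + 0.38·(-6.340236) = -5.540496
u(1.14) ≈ -5.5405

-5.5405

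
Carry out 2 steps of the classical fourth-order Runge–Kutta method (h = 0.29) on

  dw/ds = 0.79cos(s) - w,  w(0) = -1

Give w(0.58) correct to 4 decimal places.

-0.2342

RK4: k1 = f(s_n, w_n); k2 = f(s_n + h/2, w_n + (h/2)·k1); k3 = f(s_n + h/2, w_n + (h/2)·k2); k4 = f(s_n + h, w_n + h·k3); w_{n+1} = w_n + (h/6)·(k1 + 2k2 + 2k3 + k4).
s=0.000000, w=-1.000000:
  k1 = f(0.000000, -1.000000) = 1.790000
  k2 = f(0.145000, -0.740450) = 1.522160
  k3 = f(0.145000, -0.779287) = 1.560997
  k4 = f(0.290000, -0.547311) = 1.304324
  w ← -1.000000 + (0.29/6)·(k1 + 2k2 + 2k3 + k4) = -0.552403
s=0.290000, w=-0.552403:
  k1 = f(0.290000, -0.552403) = 1.309415
  k2 = f(0.435000, -0.362537) = 1.078965
  k3 = f(0.435000, -0.395953) = 1.112380
  k4 = f(0.580000, -0.229812) = 0.890618
  w ← -0.552403 + (0.29/6)·(k1 + 2k2 + 2k3 + k4) = -0.234238
w(0.58) ≈ -0.2342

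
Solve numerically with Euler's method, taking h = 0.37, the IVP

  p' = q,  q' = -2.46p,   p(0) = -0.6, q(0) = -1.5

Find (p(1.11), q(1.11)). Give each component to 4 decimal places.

Euler on (p,q): p_{n+1} = p_n + h·p', q_{n+1} = q_n + h·q'.
0.000000: (-0.600000, -1.500000); f=(-1.500000, 1.476000) → (-1.155000, -0.953880)
0.370000: (-1.155000, -0.953880); f=(-0.953880, 2.841300) → (-1.507936, 0.097401)
0.740000: (-1.507936, 0.097401); f=(0.097401, 3.709522) → (-1.471897, 1.469924)
(p(1.11), q(1.11)) ≈ (-1.4719, 1.4699)

-1.4719, 1.4699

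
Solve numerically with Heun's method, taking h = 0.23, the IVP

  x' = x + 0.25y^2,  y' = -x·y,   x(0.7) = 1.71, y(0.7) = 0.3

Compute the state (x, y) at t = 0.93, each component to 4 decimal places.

Heun on (x,y): k1 = f(t_n, state_n); k2 = f(t_n + h, state_n + h·k1); state_{n+1} = state_n + (h/2)·(k1 + k2).
0.700000: (1.710000, 0.300000)
  k1 = (1.732500, -0.513000)
  predictor → (2.108475, 0.182010)
  k2 = (2.116757, -0.383764)
  → (2.152665, 0.196872)
(x(0.93), y(0.93)) ≈ (2.1527, 0.1969)

2.1527, 0.1969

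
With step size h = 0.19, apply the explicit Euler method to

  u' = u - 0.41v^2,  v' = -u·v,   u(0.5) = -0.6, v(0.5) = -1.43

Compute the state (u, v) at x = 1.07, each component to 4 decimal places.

Euler on (u,v): u_{n+1} = u_n + h·u', v_{n+1} = v_n + h·v'.
0.500000: (-0.600000, -1.430000); f=(-1.438409, -0.858000) → (-0.873298, -1.593020)
0.690000: (-0.873298, -1.593020); f=(-1.913760, -1.391181) → (-1.236912, -1.857344)
0.880000: (-1.236912, -1.857344); f=(-2.651301, -2.297372) → (-1.740659, -2.293845)
(u(1.07), v(1.07)) ≈ (-1.7407, -2.2938)

-1.7407, -2.2938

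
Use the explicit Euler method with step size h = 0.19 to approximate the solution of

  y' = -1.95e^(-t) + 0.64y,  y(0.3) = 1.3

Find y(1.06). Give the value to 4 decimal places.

Euler: y_{n+1} = y_n + h·f(t_n, y_n).
t=0.300000, y=1.300000: f=-0.612596 → y ← 1.300000 + 0.19·(-0.612596) = 1.183607
t=0.490000, y=1.183607: f=-0.437113 → y ← 1.183607 + 0.19·(-0.437113) = 1.100555
t=0.680000, y=1.100555: f=-0.283548 → y ← 1.100555 + 0.19·(-0.283548) = 1.046681
t=0.870000, y=1.046681: f=-0.147079 → y ← 1.046681 + 0.19·(-0.147079) = 1.018736
y(1.06) ≈ 1.0187

1.0187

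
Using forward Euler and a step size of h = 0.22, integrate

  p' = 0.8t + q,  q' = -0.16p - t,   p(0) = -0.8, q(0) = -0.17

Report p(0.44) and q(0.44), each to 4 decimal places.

Euler on (p,q): p_{n+1} = p_n + h·p', q_{n+1} = q_n + h·q'.
0.000000: (-0.800000, -0.170000); f=(-0.170000, 0.128000) → (-0.837400, -0.141840)
0.220000: (-0.837400, -0.141840); f=(0.034160, -0.086016) → (-0.829885, -0.160764)
(p(0.44), q(0.44)) ≈ (-0.8299, -0.1608)

-0.8299, -0.1608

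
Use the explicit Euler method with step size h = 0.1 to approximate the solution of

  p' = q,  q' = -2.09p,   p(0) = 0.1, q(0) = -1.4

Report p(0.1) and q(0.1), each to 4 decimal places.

Euler on (p,q): p_{n+1} = p_n + h·p', q_{n+1} = q_n + h·q'.
0.000000: (0.100000, -1.400000); f=(-1.400000, -0.209000) → (-0.040000, -1.420900)
(p(0.1), q(0.1)) ≈ (-0.0400, -1.4209)

-0.0400, -1.4209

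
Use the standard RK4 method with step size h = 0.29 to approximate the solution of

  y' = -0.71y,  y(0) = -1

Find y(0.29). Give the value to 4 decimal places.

RK4: k1 = f(t_n, y_n); k2 = f(t_n + h/2, y_n + (h/2)·k1); k3 = f(t_n + h/2, y_n + (h/2)·k2); k4 = f(t_n + h, y_n + h·k3); y_{n+1} = y_n + (h/6)·(k1 + 2k2 + 2k3 + k4).
t=0.000000, y=-1.000000:
  k1 = f(0.000000, -1.000000) = 0.710000
  k2 = f(0.145000, -0.897050) = 0.636906
  k3 = f(0.145000, -0.907649) = 0.644431
  k4 = f(0.290000, -0.813115) = 0.577312
  y ← -1.000000 + (0.29/6)·(k1 + 2k2 + 2k3 + k4) = -0.813917
y(0.29) ≈ -0.8139

-0.8139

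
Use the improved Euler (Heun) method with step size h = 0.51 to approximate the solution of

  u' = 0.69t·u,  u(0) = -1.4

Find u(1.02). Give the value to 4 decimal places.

Heun: k1 = f(t_n, u_n); k2 = f(t_n + h, u_n + h·k1); u_{n+1} = u_n + (h/2)·(k1 + k2).
t=0.000000, u=-1.400000:
  k1 = f(0.000000, -1.400000) = 0.000000
  k2 = f(0.510000, -1.400000) = -0.492660
  u ← -1.400000 + (0.51/2)·(0.000000 + (-0.492660)) = -1.525628
t=0.510000, u=-1.525628:
  k1 = f(0.510000, -1.525628) = -0.536869
  k2 = f(1.020000, -1.799431) = -1.266440
  u ← -1.525628 + (0.51/2)·(-0.536869 + (-1.266440)) = -1.985472
u(1.02) ≈ -1.9855

-1.9855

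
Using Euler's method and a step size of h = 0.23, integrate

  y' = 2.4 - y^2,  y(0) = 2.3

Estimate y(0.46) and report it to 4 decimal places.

1.5722

Euler: y_{n+1} = y_n + h·f(x_n, y_n).
x=0.000000, y=2.300000: f=-2.890000 → y ← 2.300000 + 0.23·(-2.890000) = 1.635300
x=0.230000, y=1.635300: f=-0.274206 → y ← 1.635300 + 0.23·(-0.274206) = 1.572233
y(0.46) ≈ 1.5722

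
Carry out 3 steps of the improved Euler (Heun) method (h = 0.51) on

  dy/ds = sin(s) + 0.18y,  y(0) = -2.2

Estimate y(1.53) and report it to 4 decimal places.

Heun: k1 = f(s_n, y_n); k2 = f(s_n + h, y_n + h·k1); y_{n+1} = y_n + (h/2)·(k1 + k2).
s=0.000000, y=-2.200000:
  k1 = f(0.000000, -2.200000) = -0.396000
  k2 = f(0.510000, -2.401960) = 0.055824
  y ← -2.200000 + (0.51/2)·(-0.396000 + 0.055824) = -2.286745
s=0.510000, y=-2.286745:
  k1 = f(0.510000, -2.286745) = 0.076563
  k2 = f(1.020000, -2.247698) = 0.447522
  y ← -2.286745 + (0.51/2)·(0.076563 + 0.447522) = -2.153103
s=1.020000, y=-2.153103:
  k1 = f(1.020000, -2.153103) = 0.464549
  k2 = f(1.530000, -1.916183) = 0.654255
  y ← -2.153103 + (0.51/2)·(0.464549 + 0.654255) = -1.867808
y(1.53) ≈ -1.8678

-1.8678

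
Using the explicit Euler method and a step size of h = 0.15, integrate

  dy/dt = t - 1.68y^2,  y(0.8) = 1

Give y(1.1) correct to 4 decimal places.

0.8206

Euler: y_{n+1} = y_n + h·f(t_n, y_n).
t=0.800000, y=1.000000: f=-0.880000 → y ← 1.000000 + 0.15·(-0.880000) = 0.868000
t=0.950000, y=0.868000: f=-0.315752 → y ← 0.868000 + 0.15·(-0.315752) = 0.820637
y(1.1) ≈ 0.8206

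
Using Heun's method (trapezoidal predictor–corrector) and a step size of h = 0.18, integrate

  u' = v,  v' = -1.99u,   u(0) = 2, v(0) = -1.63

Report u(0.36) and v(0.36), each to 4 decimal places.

1.1763, -2.8081

Heun on (u,v): k1 = f(s_n, state_n); k2 = f(s_n + h, state_n + h·k1); state_{n+1} = state_n + (h/2)·(k1 + k2).
0.000000: (2.000000, -1.630000)
  k1 = (-1.630000, -3.980000)
  predictor → (1.706600, -2.346400)
  k2 = (-2.346400, -3.396134)
  → (1.642124, -2.293852)
0.180000: (1.642124, -2.293852)
  k1 = (-2.293852, -3.267827)
  predictor → (1.229231, -2.882061)
  k2 = (-2.882061, -2.446169)
  → (1.176292, -2.808112)
(u(0.36), v(0.36)) ≈ (1.1763, -2.8081)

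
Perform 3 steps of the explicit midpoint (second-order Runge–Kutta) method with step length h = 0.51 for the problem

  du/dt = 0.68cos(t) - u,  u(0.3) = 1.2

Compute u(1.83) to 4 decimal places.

0.4099

Midpoint: k1 = f(t_n, u_n); k2 = f(t_n + h/2, u_n + (h/2)·k1); u_{n+1} = u_n + h·k2.
t=0.300000, u=1.200000:
  k1 = f(0.300000, 1.200000) = -0.550371
  k2 = f(0.555000, 1.059655) = -0.481723
  u ← 1.200000 + 0.51·(-0.481723) = 0.954321
t=0.810000, u=0.954321:
  k1 = f(0.810000, 0.954321) = -0.485462
  k2 = f(1.065000, 0.830528) = -0.501065
  u ← 0.954321 + 0.51·(-0.501065) = 0.698778
t=1.320000, u=0.698778:
  k1 = f(1.320000, 0.698778) = -0.530019
  k2 = f(1.575000, 0.563623) = -0.566482
  u ← 0.698778 + 0.51·(-0.566482) = 0.409872
u(1.83) ≈ 0.4099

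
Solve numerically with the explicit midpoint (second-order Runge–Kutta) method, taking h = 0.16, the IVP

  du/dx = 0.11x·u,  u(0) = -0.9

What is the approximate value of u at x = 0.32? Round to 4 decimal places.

-0.9051

Midpoint: k1 = f(x_n, u_n); k2 = f(x_n + h/2, u_n + (h/2)·k1); u_{n+1} = u_n + h·k2.
x=0.000000, u=-0.900000:
  k1 = f(0.000000, -0.900000) = 0.000000
  k2 = f(0.080000, -0.900000) = -0.007920
  u ← -0.900000 + 0.16·(-0.007920) = -0.901267
x=0.160000, u=-0.901267:
  k1 = f(0.160000, -0.901267) = -0.015862
  k2 = f(0.240000, -0.902536) = -0.023827
  u ← -0.901267 + 0.16·(-0.023827) = -0.905080
u(0.32) ≈ -0.9051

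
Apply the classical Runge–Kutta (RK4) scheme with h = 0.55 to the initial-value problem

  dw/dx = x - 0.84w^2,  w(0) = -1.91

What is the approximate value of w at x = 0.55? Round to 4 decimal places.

-9.7458

RK4: k1 = f(x_n, w_n); k2 = f(x_n + h/2, w_n + (h/2)·k1); k3 = f(x_n + h/2, w_n + (h/2)·k2); k4 = f(x_n + h, w_n + h·k3); w_{n+1} = w_n + (h/6)·(k1 + 2k2 + 2k3 + k4).
x=0.000000, w=-1.910000:
  k1 = f(0.000000, -1.910000) = -3.064404
  k2 = f(0.275000, -2.752711) = -6.090031
  k3 = f(0.275000, -3.584759) = -10.519415
  k4 = f(0.550000, -7.695678) = -49.197713
  w ← -1.910000 + (0.55/6)·(k1 + 2k2 + 2k3 + k4) = -9.745759
w(0.55) ≈ -9.7458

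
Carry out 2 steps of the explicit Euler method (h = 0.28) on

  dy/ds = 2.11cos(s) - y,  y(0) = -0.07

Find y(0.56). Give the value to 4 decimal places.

0.9569

Euler: y_{n+1} = y_n + h·f(s_n, y_n).
s=0.000000, y=-0.070000: f=2.180000 → y ← -0.070000 + 0.28·2.180000 = 0.540400
s=0.280000, y=0.540400: f=1.487427 → y ← 0.540400 + 0.28·1.487427 = 0.956880
y(0.56) ≈ 0.9569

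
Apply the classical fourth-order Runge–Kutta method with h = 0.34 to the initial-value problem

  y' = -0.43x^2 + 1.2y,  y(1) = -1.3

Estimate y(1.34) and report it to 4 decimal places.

RK4: k1 = f(x_n, y_n); k2 = f(x_n + h/2, y_n + (h/2)·k1); k3 = f(x_n + h/2, y_n + (h/2)·k2); k4 = f(x_n + h, y_n + h·k3); y_{n+1} = y_n + (h/6)·(k1 + 2k2 + 2k3 + k4).
x=1.000000, y=-1.300000:
  k1 = f(1.000000, -1.300000) = -1.990000
  k2 = f(1.170000, -1.638300) = -2.554587
  k3 = f(1.170000, -1.734280) = -2.669763
  k4 = f(1.340000, -2.207719) = -3.421371
  y ← -1.300000 + (0.34/6)·(k1 + 2k2 + 2k3 + k4) = -2.198737
y(1.34) ≈ -2.1987

-2.1987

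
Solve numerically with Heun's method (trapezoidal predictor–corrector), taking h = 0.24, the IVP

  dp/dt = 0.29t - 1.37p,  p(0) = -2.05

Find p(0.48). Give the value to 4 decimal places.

-1.0499

Heun: k1 = f(t_n, p_n); k2 = f(t_n + h, p_n + h·k1); p_{n+1} = p_n + (h/2)·(k1 + k2).
t=0.000000, p=-2.050000:
  k1 = f(0.000000, -2.050000) = 2.808500
  k2 = f(0.240000, -1.375960) = 1.954665
  p ← -2.050000 + (0.24/2)·(2.808500 + 1.954665) = -1.478420
t=0.240000, p=-1.478420:
  k1 = f(0.240000, -1.478420) = 2.095036
  k2 = f(0.480000, -0.975612) = 1.475788
  p ← -1.478420 + (0.24/2)·(2.095036 + 1.475788) = -1.049921
p(0.48) ≈ -1.0499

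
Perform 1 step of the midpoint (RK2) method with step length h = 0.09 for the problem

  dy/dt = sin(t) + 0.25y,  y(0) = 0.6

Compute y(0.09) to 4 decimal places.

0.6177

Midpoint: k1 = f(t_n, y_n); k2 = f(t_n + h/2, y_n + (h/2)·k1); y_{n+1} = y_n + h·k2.
t=0.000000, y=0.600000:
  k1 = f(0.000000, 0.600000) = 0.150000
  k2 = f(0.045000, 0.606750) = 0.196672
  y ← 0.600000 + 0.09·0.196672 = 0.617701
y(0.09) ≈ 0.6177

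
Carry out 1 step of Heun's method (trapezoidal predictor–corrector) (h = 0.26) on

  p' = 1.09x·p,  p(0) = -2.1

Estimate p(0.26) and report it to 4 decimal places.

Heun: k1 = f(x_n, p_n); k2 = f(x_n + h, p_n + h·k1); p_{n+1} = p_n + (h/2)·(k1 + k2).
x=0.000000, p=-2.100000:
  k1 = f(0.000000, -2.100000) = 0.000000
  k2 = f(0.260000, -2.100000) = -0.595140
  p ← -2.100000 + (0.26/2)·(0.000000 + (-0.595140)) = -2.177368
p(0.26) ≈ -2.1774

-2.1774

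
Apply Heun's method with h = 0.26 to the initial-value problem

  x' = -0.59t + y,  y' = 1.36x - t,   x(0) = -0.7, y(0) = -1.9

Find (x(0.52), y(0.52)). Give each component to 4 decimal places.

-1.9619, -2.9220

Heun on (x,y): k1 = f(t_n, state_n); k2 = f(t_n + h, state_n + h·k1); state_{n+1} = state_n + (h/2)·(k1 + k2).
0.000000: (-0.700000, -1.900000)
  k1 = (-1.900000, -0.952000)
  predictor → (-1.194000, -2.147520)
  k2 = (-2.300920, -1.883840)
  → (-1.246120, -2.268659)
0.260000: (-1.246120, -2.268659)
  k1 = (-2.422059, -1.954723)
  predictor → (-1.875855, -2.776887)
  k2 = (-3.083687, -3.071163)
  → (-1.961867, -2.922024)
(x(0.52), y(0.52)) ≈ (-1.9619, -2.9220)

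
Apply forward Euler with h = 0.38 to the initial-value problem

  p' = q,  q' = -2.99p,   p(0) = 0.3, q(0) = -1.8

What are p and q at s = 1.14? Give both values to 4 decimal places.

Euler on (p,q): p_{n+1} = p_n + h·p', q_{n+1} = q_n + h·q'.
0.000000: (0.300000, -1.800000); f=(-1.800000, -0.897000) → (-0.384000, -2.140860)
0.380000: (-0.384000, -2.140860); f=(-2.140860, 1.148160) → (-1.197527, -1.704559)
0.760000: (-1.197527, -1.704559); f=(-1.704559, 3.580605) → (-1.845259, -0.343929)
(p(1.14), q(1.14)) ≈ (-1.8453, -0.3439)

-1.8453, -0.3439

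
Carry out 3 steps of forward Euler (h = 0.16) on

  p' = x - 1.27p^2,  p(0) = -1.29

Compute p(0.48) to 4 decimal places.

-3.0216

Euler: p_{n+1} = p_n + h·f(x_n, p_n).
x=0.000000, p=-1.290000: f=-2.113407 → p ← -1.290000 + 0.16·(-2.113407) = -1.628145
x=0.160000, p=-1.628145: f=-3.206588 → p ← -1.628145 + 0.16·(-3.206588) = -2.141199
x=0.320000, p=-2.141199: f=-5.502612 → p ← -2.141199 + 0.16·(-5.502612) = -3.021617
p(0.48) ≈ -3.0216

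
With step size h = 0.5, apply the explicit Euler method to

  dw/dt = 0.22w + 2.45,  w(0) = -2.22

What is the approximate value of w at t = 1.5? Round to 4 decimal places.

1.0579

Euler: w_{n+1} = w_n + h·f(t_n, w_n).
t=0.000000, w=-2.220000: f=1.961600 → w ← -2.220000 + 0.5·1.961600 = -1.239200
t=0.500000, w=-1.239200: f=2.177376 → w ← -1.239200 + 0.5·2.177376 = -0.150512
t=1.000000, w=-0.150512: f=2.416887 → w ← -0.150512 + 0.5·2.416887 = 1.057932
w(1.5) ≈ 1.0579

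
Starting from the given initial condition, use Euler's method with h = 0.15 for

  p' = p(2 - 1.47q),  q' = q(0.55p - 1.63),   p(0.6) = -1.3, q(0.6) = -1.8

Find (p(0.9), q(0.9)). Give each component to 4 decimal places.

-3.4353, -0.6692

Euler on (p,q): p_{n+1} = p_n + h·p', q_{n+1} = q_n + h·q'.
0.600000: (-1.300000, -1.800000); f=(-6.039800, 4.221000) → (-2.205970, -1.166850)
0.750000: (-2.205970, -1.166850); f=(-8.195773, 3.317685) → (-3.435336, -0.669197)
(p(0.9), q(0.9)) ≈ (-3.4353, -0.6692)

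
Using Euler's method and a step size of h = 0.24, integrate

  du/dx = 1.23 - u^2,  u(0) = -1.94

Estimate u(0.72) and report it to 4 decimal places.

Euler: u_{n+1} = u_n + h·f(x_n, u_n).
x=0.000000, u=-1.940000: f=-2.533600 → u ← -1.940000 + 0.24·(-2.533600) = -2.548064
x=0.240000, u=-2.548064: f=-5.262630 → u ← -2.548064 + 0.24·(-5.262630) = -3.811095
x=0.480000, u=-3.811095: f=-13.294447 → u ← -3.811095 + 0.24·(-13.294447) = -7.001762
u(0.72) ≈ -7.0018

-7.0018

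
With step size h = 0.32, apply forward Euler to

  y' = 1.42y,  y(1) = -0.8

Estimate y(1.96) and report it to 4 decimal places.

-2.4612

Euler: y_{n+1} = y_n + h·f(x_n, y_n).
x=1.000000, y=-0.800000: f=-1.136000 → y ← -0.800000 + 0.32·(-1.136000) = -1.163520
x=1.320000, y=-1.163520: f=-1.652198 → y ← -1.163520 + 0.32·(-1.652198) = -1.692223
x=1.640000, y=-1.692223: f=-2.402957 → y ← -1.692223 + 0.32·(-2.402957) = -2.461170
y(1.96) ≈ -2.4612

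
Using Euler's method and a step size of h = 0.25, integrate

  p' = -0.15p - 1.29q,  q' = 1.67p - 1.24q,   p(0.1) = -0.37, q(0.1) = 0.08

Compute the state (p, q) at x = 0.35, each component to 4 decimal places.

Euler on (p,q): p_{n+1} = p_n + h·p', q_{n+1} = q_n + h·q'.
0.100000: (-0.370000, 0.080000); f=(-0.047700, -0.717100) → (-0.381925, -0.099275)
(p(0.35), q(0.35)) ≈ (-0.3819, -0.0993)

-0.3819, -0.0993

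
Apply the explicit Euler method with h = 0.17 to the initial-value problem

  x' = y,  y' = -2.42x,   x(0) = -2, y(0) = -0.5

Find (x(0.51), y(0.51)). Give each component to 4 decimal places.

Euler on (x,y): x_{n+1} = x_n + h·x', y_{n+1} = y_n + h·y'.
0.000000: (-2.000000, -0.500000); f=(-0.500000, 4.840000) → (-2.085000, 0.322800)
0.170000: (-2.085000, 0.322800); f=(0.322800, 5.045700) → (-2.030124, 1.180569)
0.340000: (-2.030124, 1.180569); f=(1.180569, 4.912900) → (-1.829427, 2.015762)
(x(0.51), y(0.51)) ≈ (-1.8294, 2.0158)

-1.8294, 2.0158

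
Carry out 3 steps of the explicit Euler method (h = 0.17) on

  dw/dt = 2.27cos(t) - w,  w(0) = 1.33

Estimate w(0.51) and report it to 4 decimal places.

1.7058

Euler: w_{n+1} = w_n + h·f(t_n, w_n).
t=0.000000, w=1.330000: f=0.940000 → w ← 1.330000 + 0.17·0.940000 = 1.489800
t=0.170000, w=1.489800: f=0.747477 → w ← 1.489800 + 0.17·0.747477 = 1.616871
t=0.340000, w=1.616871: f=0.523182 → w ← 1.616871 + 0.17·0.523182 = 1.705812
w(0.51) ≈ 1.7058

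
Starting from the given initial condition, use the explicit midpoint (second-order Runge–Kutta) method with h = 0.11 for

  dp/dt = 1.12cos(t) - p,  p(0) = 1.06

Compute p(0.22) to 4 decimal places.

Midpoint: k1 = f(t_n, p_n); k2 = f(t_n + h/2, p_n + (h/2)·k1); p_{n+1} = p_n + h·k2.
t=0.000000, p=1.060000:
  k1 = f(0.000000, 1.060000) = 0.060000
  k2 = f(0.055000, 1.063300) = 0.055006
  p ← 1.060000 + 0.11·0.055006 = 1.066051
t=0.110000, p=1.066051:
  k1 = f(0.110000, 1.066051) = 0.047180
  k2 = f(0.165000, 1.068646) = 0.036143
  p ← 1.066051 + 0.11·0.036143 = 1.070026
p(0.22) ≈ 1.0700

1.0700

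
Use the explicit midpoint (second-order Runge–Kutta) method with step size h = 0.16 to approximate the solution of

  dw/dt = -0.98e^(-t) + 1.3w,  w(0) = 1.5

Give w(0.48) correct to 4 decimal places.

2.2596

Midpoint: k1 = f(t_n, w_n); k2 = f(t_n + h/2, w_n + (h/2)·k1); w_{n+1} = w_n + h·k2.
t=0.000000, w=1.500000:
  k1 = f(0.000000, 1.500000) = 0.970000
  k2 = f(0.080000, 1.577600) = 1.146226
  w ← 1.500000 + 0.16·1.146226 = 1.683396
t=0.160000, w=1.683396:
  k1 = f(0.160000, 1.683396) = 1.353314
  k2 = f(0.240000, 1.791661) = 1.558264
  w ← 1.683396 + 0.16·1.558264 = 1.932718
t=0.320000, w=1.932718:
  k1 = f(0.320000, 1.932718) = 1.800908
  k2 = f(0.400000, 2.076791) = 2.042915
  w ← 1.932718 + 0.16·2.042915 = 2.259585
w(0.48) ≈ 2.2596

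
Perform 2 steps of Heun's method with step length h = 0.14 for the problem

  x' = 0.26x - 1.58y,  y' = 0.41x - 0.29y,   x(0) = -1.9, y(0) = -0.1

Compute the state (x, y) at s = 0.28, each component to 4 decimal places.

-1.9507, -0.3057

Heun on (x,y): k1 = f(s_n, state_n); k2 = f(s_n + h, state_n + h·k1); state_{n+1} = state_n + (h/2)·(k1 + k2).
0.000000: (-1.900000, -0.100000)
  k1 = (-0.336000, -0.750000)
  predictor → (-1.947040, -0.205000)
  k2 = (-0.182330, -0.738836)
  → (-1.936283, -0.204219)
0.140000: (-1.936283, -0.204219)
  k1 = (-0.180768, -0.734653)
  predictor → (-1.961591, -0.307070)
  k2 = (-0.024843, -0.715202)
  → (-1.950676, -0.305708)
(x(0.28), y(0.28)) ≈ (-1.9507, -0.3057)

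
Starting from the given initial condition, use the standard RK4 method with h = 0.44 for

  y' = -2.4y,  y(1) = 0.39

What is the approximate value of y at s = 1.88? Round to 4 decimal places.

0.0497

RK4: k1 = f(s_n, y_n); k2 = f(s_n + h/2, y_n + (h/2)·k1); k3 = f(s_n + h/2, y_n + (h/2)·k2); k4 = f(s_n + h, y_n + h·k3); y_{n+1} = y_n + (h/6)·(k1 + 2k2 + 2k3 + k4).
s=1.000000, y=0.390000:
  k1 = f(1.000000, 0.390000) = -0.936000
  k2 = f(1.220000, 0.184080) = -0.441792
  k3 = f(1.220000, 0.292806) = -0.702734
  k4 = f(1.440000, 0.080797) = -0.193913
  y ← 0.390000 + (0.44/6)·(k1 + 2k2 + 2k3 + k4) = 0.139276
s=1.440000, y=0.139276:
  k1 = f(1.440000, 0.139276) = -0.334262
  k2 = f(1.660000, 0.065738) = -0.157772
  k3 = f(1.660000, 0.104566) = -0.250959
  k4 = f(1.880000, 0.028854) = -0.069250
  y ← 0.139276 + (0.44/6)·(k1 + 2k2 + 2k3 + k4) = 0.049738
y(1.88) ≈ 0.0497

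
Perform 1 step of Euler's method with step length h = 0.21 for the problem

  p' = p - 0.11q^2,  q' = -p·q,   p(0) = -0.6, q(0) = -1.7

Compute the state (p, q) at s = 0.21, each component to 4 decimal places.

Euler on (p,q): p_{n+1} = p_n + h·p', q_{n+1} = q_n + h·q'.
0.000000: (-0.600000, -1.700000); f=(-0.917900, -1.020000) → (-0.792759, -1.914200)
(p(0.21), q(0.21)) ≈ (-0.7928, -1.9142)

-0.7928, -1.9142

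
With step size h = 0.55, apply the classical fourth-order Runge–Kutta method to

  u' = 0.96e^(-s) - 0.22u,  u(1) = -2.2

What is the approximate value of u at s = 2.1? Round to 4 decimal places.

-1.5224

RK4: k1 = f(s_n, u_n); k2 = f(s_n + h/2, u_n + (h/2)·k1); k3 = f(s_n + h/2, u_n + (h/2)·k2); k4 = f(s_n + h, u_n + h·k3); u_{n+1} = u_n + (h/6)·(k1 + 2k2 + 2k3 + k4).
s=1.000000, u=-2.200000:
  k1 = f(1.000000, -2.200000) = 0.837164
  k2 = f(1.275000, -1.969780) = 0.701605
  k3 = f(1.275000, -2.007059) = 0.709807
  k4 = f(1.550000, -1.809606) = 0.601871
  u ← -2.200000 + (0.55/6)·(k1 + 2k2 + 2k3 + k4) = -1.809330
s=1.550000, u=-1.809330:
  k1 = f(1.550000, -1.809330) = 0.601811
  k2 = f(1.825000, -1.643832) = 0.516412
  k3 = f(1.825000, -1.667316) = 0.521579
  k4 = f(2.100000, -1.522461) = 0.452500
  u ← -1.809330 + (0.55/6)·(k1 + 2k2 + 2k3 + k4) = -1.522386
u(2.1) ≈ -1.5224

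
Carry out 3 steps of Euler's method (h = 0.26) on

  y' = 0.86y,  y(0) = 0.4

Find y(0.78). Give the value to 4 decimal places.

0.7328

Euler: y_{n+1} = y_n + h·f(t_n, y_n).
t=0.000000, y=0.400000: f=0.344000 → y ← 0.400000 + 0.26·0.344000 = 0.489440
t=0.260000, y=0.489440: f=0.420918 → y ← 0.489440 + 0.26·0.420918 = 0.598879
t=0.520000, y=0.598879: f=0.515036 → y ← 0.598879 + 0.26·0.515036 = 0.732788
y(0.78) ≈ 0.7328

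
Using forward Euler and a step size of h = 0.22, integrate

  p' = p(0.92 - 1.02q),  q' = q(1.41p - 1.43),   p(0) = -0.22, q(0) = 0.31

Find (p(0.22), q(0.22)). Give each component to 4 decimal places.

-0.2492, 0.1913

Euler on (p,q): p_{n+1} = p_n + h·p', q_{n+1} = q_n + h·q'.
0.000000: (-0.220000, 0.310000); f=(-0.132836, -0.539462) → (-0.249224, 0.191318)
(p(0.22), q(0.22)) ≈ (-0.2492, 0.1913)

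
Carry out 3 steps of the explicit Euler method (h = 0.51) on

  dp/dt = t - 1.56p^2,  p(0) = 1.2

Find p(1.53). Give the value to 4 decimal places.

Euler: p_{n+1} = p_n + h·f(t_n, p_n).
t=0.000000, p=1.200000: f=-2.246400 → p ← 1.200000 + 0.51·(-2.246400) = 0.054336
t=0.510000, p=0.054336: f=0.505394 → p ← 0.054336 + 0.51·0.505394 = 0.312087
t=1.020000, p=0.312087: f=0.868059 → p ← 0.312087 + 0.51·0.868059 = 0.754797
p(1.53) ≈ 0.7548

0.7548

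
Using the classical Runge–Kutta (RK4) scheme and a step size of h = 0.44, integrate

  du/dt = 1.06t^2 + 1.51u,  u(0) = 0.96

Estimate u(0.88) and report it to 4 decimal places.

3.9683

RK4: k1 = f(t_n, u_n); k2 = f(t_n + h/2, u_n + (h/2)·k1); k3 = f(t_n + h/2, u_n + (h/2)·k2); k4 = f(t_n + h, u_n + h·k3); u_{n+1} = u_n + (h/6)·(k1 + 2k2 + 2k3 + k4).
t=0.000000, u=0.960000:
  k1 = f(0.000000, 0.960000) = 1.449600
  k2 = f(0.220000, 1.278912) = 1.982461
  k3 = f(0.220000, 1.396141) = 2.159478
  k4 = f(0.440000, 1.910170) = 3.089573
  u ← 0.960000 + (0.44/6)·(k1 + 2k2 + 2k3 + k4) = 1.900357
t=0.440000, u=1.900357:
  k1 = f(0.440000, 1.900357) = 3.074755
  k2 = f(0.660000, 2.576803) = 4.352709
  k3 = f(0.660000, 2.857953) = 4.777245
  k4 = f(0.880000, 4.002345) = 6.864405
  u ← 1.900357 + (0.44/6)·(k1 + 2k2 + 2k3 + k4) = 3.968289
u(0.88) ≈ 3.9683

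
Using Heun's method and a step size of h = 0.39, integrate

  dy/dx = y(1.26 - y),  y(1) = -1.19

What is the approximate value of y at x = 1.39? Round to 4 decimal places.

-3.3862

Heun: k1 = f(x_n, y_n); k2 = f(x_n + h, y_n + h·k1); y_{n+1} = y_n + (h/2)·(k1 + k2).
x=1.000000, y=-1.190000:
  k1 = f(1.000000, -1.190000) = -2.915500
  k2 = f(1.390000, -2.327045) = -8.347215
  y ← -1.190000 + (0.39/2)·(-2.915500 + (-8.347215)) = -3.386229
y(1.39) ≈ -3.3862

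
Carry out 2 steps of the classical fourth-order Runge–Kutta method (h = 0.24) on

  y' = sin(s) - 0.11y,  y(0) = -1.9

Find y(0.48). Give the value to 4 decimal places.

-1.6913

RK4: k1 = f(s_n, y_n); k2 = f(s_n + h/2, y_n + (h/2)·k1); k3 = f(s_n + h/2, y_n + (h/2)·k2); k4 = f(s_n + h, y_n + h·k3); y_{n+1} = y_n + (h/6)·(k1 + 2k2 + 2k3 + k4).
s=0.000000, y=-1.900000:
  k1 = f(0.000000, -1.900000) = 0.209000
  k2 = f(0.120000, -1.874920) = 0.325953
  k3 = f(0.120000, -1.860886) = 0.324410
  k4 = f(0.240000, -1.822142) = 0.438138
  y ← -1.900000 + (0.24/6)·(k1 + 2k2 + 2k3 + k4) = -1.822085
s=0.240000, y=-1.822085:
  k1 = f(0.240000, -1.822085) = 0.438132
  k2 = f(0.360000, -1.769510) = 0.546920
  k3 = f(0.360000, -1.756455) = 0.545484
  k4 = f(0.480000, -1.691169) = 0.647808
  y ← -1.822085 + (0.24/6)·(k1 + 2k2 + 2k3 + k4) = -1.691255
y(0.48) ≈ -1.6913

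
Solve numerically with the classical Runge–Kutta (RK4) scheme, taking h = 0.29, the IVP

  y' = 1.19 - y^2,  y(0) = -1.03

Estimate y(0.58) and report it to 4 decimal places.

RK4: k1 = f(s_n, y_n); k2 = f(s_n + h/2, y_n + (h/2)·k1); k3 = f(s_n + h/2, y_n + (h/2)·k2); k4 = f(s_n + h, y_n + h·k3); y_{n+1} = y_n + (h/6)·(k1 + 2k2 + 2k3 + k4).
s=0.000000, y=-1.030000:
  k1 = f(0.000000, -1.030000) = 0.129100
  k2 = f(0.145000, -1.011281) = 0.167312
  k3 = f(0.145000, -1.005740) = 0.178487
  k4 = f(0.290000, -0.978239) = 0.233049
  y ← -1.030000 + (0.29/6)·(k1 + 2k2 + 2k3 + k4) = -0.979069
s=0.290000, y=-0.979069:
  k1 = f(0.290000, -0.979069) = 0.231424
  k2 = f(0.435000, -0.945512) = 0.296006
  k3 = f(0.435000, -0.936148) = 0.313627
  k4 = f(0.580000, -0.888117) = 0.401248
  y ← -0.979069 + (0.29/6)·(k1 + 2k2 + 2k3 + k4) = -0.889558
y(0.58) ≈ -0.8896

-0.8896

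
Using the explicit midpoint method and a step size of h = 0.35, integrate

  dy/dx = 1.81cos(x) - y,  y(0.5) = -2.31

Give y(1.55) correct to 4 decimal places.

Midpoint: k1 = f(x_n, y_n); k2 = f(x_n + h/2, y_n + (h/2)·k1); y_{n+1} = y_n + h·k2.
x=0.500000, y=-2.310000:
  k1 = f(0.500000, -2.310000) = 3.898424
  k2 = f(0.675000, -1.627776) = 3.040855
  y ← -2.310000 + 0.35·3.040855 = -1.245701
x=0.850000, y=-1.245701:
  k1 = f(0.850000, -1.245701) = 2.440270
  k2 = f(1.025000, -0.818653) = 1.758222
  y ← -1.245701 + 0.35·1.758222 = -0.630323
x=1.200000, y=-0.630323:
  k1 = f(1.200000, -0.630323) = 1.286190
  k2 = f(1.375000, -0.405240) = 0.757371
  y ← -0.630323 + 0.35·0.757371 = -0.365243
y(1.55) ≈ -0.3652

-0.3652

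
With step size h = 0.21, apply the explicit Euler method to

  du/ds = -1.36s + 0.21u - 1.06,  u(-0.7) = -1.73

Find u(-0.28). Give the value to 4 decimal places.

-1.9923

Euler: u_{n+1} = u_n + h·f(s_n, u_n).
s=-0.700000, u=-1.730000: f=-0.471300 → u ← -1.730000 + 0.21·(-0.471300) = -1.828973
s=-0.490000, u=-1.828973: f=-0.777684 → u ← -1.828973 + 0.21·(-0.777684) = -1.992287
u(-0.28) ≈ -1.9923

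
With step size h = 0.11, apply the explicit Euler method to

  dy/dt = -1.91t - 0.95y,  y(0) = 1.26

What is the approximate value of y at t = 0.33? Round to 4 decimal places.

0.8379

Euler: y_{n+1} = y_n + h·f(t_n, y_n).
t=0.000000, y=1.260000: f=-1.197000 → y ← 1.260000 + 0.11·(-1.197000) = 1.128330
t=0.110000, y=1.128330: f=-1.282013 → y ← 1.128330 + 0.11·(-1.282013) = 0.987309
t=0.220000, y=0.987309: f=-1.358143 → y ← 0.987309 + 0.11·(-1.358143) = 0.837913
y(0.33) ≈ 0.8379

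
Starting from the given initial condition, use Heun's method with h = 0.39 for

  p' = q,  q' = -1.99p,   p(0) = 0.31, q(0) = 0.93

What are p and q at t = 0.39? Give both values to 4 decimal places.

0.6258, 0.5487

Heun on (p,q): k1 = f(t_n, state_n); k2 = f(t_n + h, state_n + h·k1); state_{n+1} = state_n + (h/2)·(k1 + k2).
0.000000: (0.310000, 0.930000)
  k1 = (0.930000, -0.616900)
  predictor → (0.672700, 0.689409)
  k2 = (0.689409, -1.338673)
  → (0.625785, 0.548663)
(p(0.39), q(0.39)) ≈ (0.6258, 0.5487)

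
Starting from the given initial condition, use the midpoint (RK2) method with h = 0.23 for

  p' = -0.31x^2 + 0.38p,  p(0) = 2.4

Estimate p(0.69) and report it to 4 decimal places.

3.0837

Midpoint: k1 = f(x_n, p_n); k2 = f(x_n + h/2, p_n + (h/2)·k1); p_{n+1} = p_n + h·k2.
x=0.000000, p=2.400000:
  k1 = f(0.000000, 2.400000) = 0.912000
  k2 = f(0.115000, 2.504880) = 0.947755
  p ← 2.400000 + 0.23·0.947755 = 2.617984
x=0.230000, p=2.617984:
  k1 = f(0.230000, 2.617984) = 0.978435
  k2 = f(0.345000, 2.730504) = 1.000694
  p ← 2.617984 + 0.23·1.000694 = 2.848143
x=0.460000, p=2.848143:
  k1 = f(0.460000, 2.848143) = 1.016698
  k2 = f(0.575000, 2.965063) = 1.024230
  p ← 2.848143 + 0.23·1.024230 = 3.083716
p(0.69) ≈ 3.0837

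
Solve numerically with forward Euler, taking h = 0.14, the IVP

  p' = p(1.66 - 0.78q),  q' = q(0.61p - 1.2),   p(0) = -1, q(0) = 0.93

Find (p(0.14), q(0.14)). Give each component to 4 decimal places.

-1.1308, 0.6943

Euler on (p,q): p_{n+1} = p_n + h·p', q_{n+1} = q_n + h·q'.
0.000000: (-1.000000, 0.930000); f=(-0.934600, -1.683300) → (-1.130844, 0.694338)
(p(0.14), q(0.14)) ≈ (-1.1308, 0.6943)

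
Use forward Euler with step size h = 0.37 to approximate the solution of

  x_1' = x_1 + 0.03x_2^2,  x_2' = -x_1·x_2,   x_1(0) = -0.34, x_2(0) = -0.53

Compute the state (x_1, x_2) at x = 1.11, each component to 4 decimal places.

Euler on (x_1,x_2): x_1_{n+1} = x_1_n + h·x_1', x_2_{n+1} = x_2_n + h·x_2'.
0.000000: (-0.340000, -0.530000); f=(-0.331573, -0.180200) → (-0.462682, -0.596674)
0.370000: (-0.462682, -0.596674); f=(-0.452001, -0.276070) → (-0.629923, -0.698820)
0.740000: (-0.629923, -0.698820); f=(-0.615272, -0.440202) → (-0.857573, -0.861695)
(x_1(1.11), x_2(1.11)) ≈ (-0.8576, -0.8617)

-0.8576, -0.8617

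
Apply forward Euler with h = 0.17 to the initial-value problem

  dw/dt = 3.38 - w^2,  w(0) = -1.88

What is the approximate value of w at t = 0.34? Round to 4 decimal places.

Euler: w_{n+1} = w_n + h·f(t_n, w_n).
t=0.000000, w=-1.880000: f=-0.154400 → w ← -1.880000 + 0.17·(-0.154400) = -1.906248
t=0.170000, w=-1.906248: f=-0.253781 → w ← -1.906248 + 0.17·(-0.253781) = -1.949391
w(0.34) ≈ -1.9494

-1.9494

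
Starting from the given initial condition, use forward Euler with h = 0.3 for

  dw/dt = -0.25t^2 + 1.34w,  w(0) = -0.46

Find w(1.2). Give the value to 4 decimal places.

-1.8891

Euler: w_{n+1} = w_n + h·f(t_n, w_n).
t=0.000000, w=-0.460000: f=-0.616400 → w ← -0.460000 + 0.3·(-0.616400) = -0.644920
t=0.300000, w=-0.644920: f=-0.886693 → w ← -0.644920 + 0.3·(-0.886693) = -0.910928
t=0.600000, w=-0.910928: f=-1.310643 → w ← -0.910928 + 0.3·(-1.310643) = -1.304121
t=0.900000, w=-1.304121: f=-1.950022 → w ← -1.304121 + 0.3·(-1.950022) = -1.889127
w(1.2) ≈ -1.8891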